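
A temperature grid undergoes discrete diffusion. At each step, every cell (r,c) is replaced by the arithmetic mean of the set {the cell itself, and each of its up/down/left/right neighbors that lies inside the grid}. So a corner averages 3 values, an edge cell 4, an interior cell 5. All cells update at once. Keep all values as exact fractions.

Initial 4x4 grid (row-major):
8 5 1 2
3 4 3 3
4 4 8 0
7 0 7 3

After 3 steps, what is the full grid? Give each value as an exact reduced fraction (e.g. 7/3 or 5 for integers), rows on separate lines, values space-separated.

After step 1:
  16/3 9/2 11/4 2
  19/4 19/5 19/5 2
  9/2 4 22/5 7/2
  11/3 9/2 9/2 10/3
After step 2:
  175/36 983/240 261/80 9/4
  1103/240 417/100 67/20 113/40
  203/48 106/25 101/25 397/120
  38/9 25/6 251/60 34/9
After step 3:
  4879/1080 29501/7200 311/96 667/240
  32141/7200 12271/3000 7059/2000 44/15
  31117/7200 5003/1200 11473/3000 3139/900
  1817/432 15131/3600 14551/3600 4057/1080

Answer: 4879/1080 29501/7200 311/96 667/240
32141/7200 12271/3000 7059/2000 44/15
31117/7200 5003/1200 11473/3000 3139/900
1817/432 15131/3600 14551/3600 4057/1080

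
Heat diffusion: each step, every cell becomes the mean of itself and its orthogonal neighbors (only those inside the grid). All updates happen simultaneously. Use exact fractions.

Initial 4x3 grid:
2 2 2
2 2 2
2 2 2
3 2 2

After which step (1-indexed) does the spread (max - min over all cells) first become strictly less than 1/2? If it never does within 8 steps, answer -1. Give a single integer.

Step 1: max=7/3, min=2, spread=1/3
  -> spread < 1/2 first at step 1
Step 2: max=41/18, min=2, spread=5/18
Step 3: max=473/216, min=2, spread=41/216
Step 4: max=56057/25920, min=2, spread=4217/25920
Step 5: max=3319549/1555200, min=14479/7200, spread=38417/311040
Step 6: max=197824211/93312000, min=290597/144000, spread=1903471/18662400
Step 7: max=11798429089/5598720000, min=8755759/4320000, spread=18038617/223948800
Step 8: max=705114582851/335923200000, min=790526759/388800000, spread=883978523/13436928000

Answer: 1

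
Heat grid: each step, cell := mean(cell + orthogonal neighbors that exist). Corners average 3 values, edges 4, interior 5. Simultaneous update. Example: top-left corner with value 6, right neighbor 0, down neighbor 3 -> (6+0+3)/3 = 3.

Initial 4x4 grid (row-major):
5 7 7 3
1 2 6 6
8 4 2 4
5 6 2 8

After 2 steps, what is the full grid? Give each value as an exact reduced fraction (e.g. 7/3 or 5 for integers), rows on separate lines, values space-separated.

After step 1:
  13/3 21/4 23/4 16/3
  4 4 23/5 19/4
  9/2 22/5 18/5 5
  19/3 17/4 9/2 14/3
After step 2:
  163/36 29/6 157/30 95/18
  101/24 89/20 227/50 1181/240
  577/120 83/20 221/50 1081/240
  181/36 1169/240 1021/240 85/18

Answer: 163/36 29/6 157/30 95/18
101/24 89/20 227/50 1181/240
577/120 83/20 221/50 1081/240
181/36 1169/240 1021/240 85/18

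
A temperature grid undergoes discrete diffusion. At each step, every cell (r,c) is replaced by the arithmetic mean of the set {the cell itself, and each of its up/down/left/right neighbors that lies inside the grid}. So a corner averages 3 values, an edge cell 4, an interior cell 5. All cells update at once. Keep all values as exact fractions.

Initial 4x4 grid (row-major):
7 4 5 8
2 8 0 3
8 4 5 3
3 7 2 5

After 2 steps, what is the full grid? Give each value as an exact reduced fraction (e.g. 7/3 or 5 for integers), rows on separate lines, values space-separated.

Answer: 199/36 1091/240 1187/240 157/36
553/120 529/100 367/100 511/120
229/40 421/100 443/100 409/120
19/4 423/80 893/240 145/36

Derivation:
After step 1:
  13/3 6 17/4 16/3
  25/4 18/5 21/5 7/2
  17/4 32/5 14/5 4
  6 4 19/4 10/3
After step 2:
  199/36 1091/240 1187/240 157/36
  553/120 529/100 367/100 511/120
  229/40 421/100 443/100 409/120
  19/4 423/80 893/240 145/36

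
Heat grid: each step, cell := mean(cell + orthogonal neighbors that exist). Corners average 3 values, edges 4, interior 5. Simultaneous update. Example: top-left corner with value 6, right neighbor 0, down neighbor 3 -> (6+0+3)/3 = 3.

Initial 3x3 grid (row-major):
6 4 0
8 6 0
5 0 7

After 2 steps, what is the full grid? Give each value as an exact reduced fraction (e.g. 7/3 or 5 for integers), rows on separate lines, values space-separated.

Answer: 65/12 56/15 103/36
1211/240 108/25 631/240
181/36 443/120 121/36

Derivation:
After step 1:
  6 4 4/3
  25/4 18/5 13/4
  13/3 9/2 7/3
After step 2:
  65/12 56/15 103/36
  1211/240 108/25 631/240
  181/36 443/120 121/36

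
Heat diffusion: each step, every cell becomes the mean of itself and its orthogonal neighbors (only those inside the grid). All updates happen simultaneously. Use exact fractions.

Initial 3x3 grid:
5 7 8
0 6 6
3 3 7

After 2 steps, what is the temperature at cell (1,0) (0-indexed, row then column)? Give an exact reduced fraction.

Step 1: cell (1,0) = 7/2
Step 2: cell (1,0) = 139/40
Full grid after step 2:
  14/3 219/40 27/4
  139/40 259/50 1409/240
  41/12 989/240 101/18

Answer: 139/40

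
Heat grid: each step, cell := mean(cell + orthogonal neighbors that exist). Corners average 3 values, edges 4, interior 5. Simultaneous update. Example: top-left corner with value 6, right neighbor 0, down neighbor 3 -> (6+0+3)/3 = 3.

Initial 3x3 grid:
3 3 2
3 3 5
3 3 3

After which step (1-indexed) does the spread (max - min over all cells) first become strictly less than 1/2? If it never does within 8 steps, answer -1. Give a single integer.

Answer: 2

Derivation:
Step 1: max=11/3, min=11/4, spread=11/12
Step 2: max=273/80, min=35/12, spread=119/240
  -> spread < 1/2 first at step 2
Step 3: max=7189/2160, min=3629/1200, spread=821/2700
Step 4: max=933577/288000, min=131431/43200, spread=172111/864000
Step 5: max=25099621/7776000, min=8007457/2592000, spread=4309/31104
Step 6: max=1491863987/466560000, min=160721693/51840000, spread=36295/373248
Step 7: max=89218223989/27993600000, min=29102380913/9331200000, spread=305773/4478976
Step 8: max=5332596987683/1679616000000, min=1750699506311/559872000000, spread=2575951/53747712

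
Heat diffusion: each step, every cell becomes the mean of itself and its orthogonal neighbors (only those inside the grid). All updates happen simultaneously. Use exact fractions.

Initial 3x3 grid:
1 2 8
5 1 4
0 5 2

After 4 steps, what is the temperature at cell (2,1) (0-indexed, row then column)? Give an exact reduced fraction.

Answer: 109429/36000

Derivation:
Step 1: cell (2,1) = 2
Step 2: cell (2,1) = 31/10
Step 3: cell (2,1) = 569/200
Step 4: cell (2,1) = 109429/36000
Full grid after step 4:
  372413/129600 348787/108000 441713/129600
  823807/288000 545801/180000 2951921/864000
  354013/129600 109429/36000 415313/129600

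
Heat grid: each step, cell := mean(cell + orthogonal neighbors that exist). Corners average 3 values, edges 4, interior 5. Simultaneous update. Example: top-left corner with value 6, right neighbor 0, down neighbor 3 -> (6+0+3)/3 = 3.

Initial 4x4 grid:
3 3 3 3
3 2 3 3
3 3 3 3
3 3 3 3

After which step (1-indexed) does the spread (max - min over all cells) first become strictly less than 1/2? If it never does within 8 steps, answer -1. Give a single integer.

Step 1: max=3, min=11/4, spread=1/4
  -> spread < 1/2 first at step 1
Step 2: max=3, min=139/50, spread=11/50
Step 3: max=3, min=6833/2400, spread=367/2400
Step 4: max=1787/600, min=30829/10800, spread=1337/10800
Step 5: max=53531/18000, min=930331/324000, spread=33227/324000
Step 6: max=319951/108000, min=27945673/9720000, spread=849917/9720000
Step 7: max=4791467/1620000, min=841085653/291600000, spread=21378407/291600000
Step 8: max=1434311657/486000000, min=25277537629/8748000000, spread=540072197/8748000000

Answer: 1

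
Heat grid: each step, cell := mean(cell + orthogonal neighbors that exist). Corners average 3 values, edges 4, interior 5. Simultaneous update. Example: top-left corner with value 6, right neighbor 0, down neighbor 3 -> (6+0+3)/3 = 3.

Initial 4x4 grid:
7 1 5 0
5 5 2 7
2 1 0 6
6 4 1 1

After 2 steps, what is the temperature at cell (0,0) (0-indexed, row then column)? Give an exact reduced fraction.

Step 1: cell (0,0) = 13/3
Step 2: cell (0,0) = 163/36
Full grid after step 2:
  163/36 409/120 143/40 13/4
  923/240 73/20 287/100 301/80
  293/80 137/50 66/25 143/48
  7/2 109/40 55/24 23/9

Answer: 163/36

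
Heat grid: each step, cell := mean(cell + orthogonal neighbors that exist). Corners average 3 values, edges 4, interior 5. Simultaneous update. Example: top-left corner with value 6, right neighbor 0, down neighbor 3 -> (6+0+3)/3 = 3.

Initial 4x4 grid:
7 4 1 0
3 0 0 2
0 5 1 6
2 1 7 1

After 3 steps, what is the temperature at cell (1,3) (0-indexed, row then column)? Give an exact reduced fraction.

Step 1: cell (1,3) = 2
Step 2: cell (1,3) = 63/40
Step 3: cell (1,3) = 497/240
Full grid after step 3:
  6649/2160 17551/7200 937/480 1081/720
  578/225 15223/6000 3743/2000 497/240
  377/150 4401/2000 16729/6000 1843/720
  1543/720 6617/2400 811/288 7303/2160

Answer: 497/240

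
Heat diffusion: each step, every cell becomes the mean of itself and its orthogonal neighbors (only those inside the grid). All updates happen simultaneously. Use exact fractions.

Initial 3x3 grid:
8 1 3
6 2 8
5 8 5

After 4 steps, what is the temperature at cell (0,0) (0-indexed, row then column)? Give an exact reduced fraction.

Step 1: cell (0,0) = 5
Step 2: cell (0,0) = 55/12
Step 3: cell (0,0) = 689/144
Step 4: cell (0,0) = 13657/2880
Full grid after step 4:
  13657/2880 135091/28800 3293/720
  884971/172800 355877/72000 143141/28800
  138263/25920 116237/21600 22583/4320

Answer: 13657/2880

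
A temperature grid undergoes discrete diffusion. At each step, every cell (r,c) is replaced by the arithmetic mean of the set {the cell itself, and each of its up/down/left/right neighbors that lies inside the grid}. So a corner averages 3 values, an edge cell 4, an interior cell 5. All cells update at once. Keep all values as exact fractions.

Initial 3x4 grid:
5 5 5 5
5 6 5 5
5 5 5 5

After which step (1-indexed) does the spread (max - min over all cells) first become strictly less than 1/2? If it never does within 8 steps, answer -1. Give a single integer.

Answer: 1

Derivation:
Step 1: max=21/4, min=5, spread=1/4
  -> spread < 1/2 first at step 1
Step 2: max=523/100, min=5, spread=23/100
Step 3: max=24811/4800, min=2013/400, spread=131/960
Step 4: max=222551/43200, min=36391/7200, spread=841/8640
Step 5: max=88942051/17280000, min=7293373/1440000, spread=56863/691200
Step 6: max=799134341/155520000, min=65789543/12960000, spread=386393/6220800
Step 7: max=319433723131/62208000000, min=26340358813/5184000000, spread=26795339/497664000
Step 8: max=19146215714129/3732480000000, min=1582286149667/311040000000, spread=254051069/5971968000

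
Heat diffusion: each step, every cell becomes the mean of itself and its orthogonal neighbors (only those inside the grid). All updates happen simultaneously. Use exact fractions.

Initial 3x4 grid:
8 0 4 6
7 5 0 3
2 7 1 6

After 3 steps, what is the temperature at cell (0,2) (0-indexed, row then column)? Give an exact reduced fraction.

Answer: 25319/7200

Derivation:
Step 1: cell (0,2) = 5/2
Step 2: cell (0,2) = 821/240
Step 3: cell (0,2) = 25319/7200
Full grid after step 3:
  1097/240 3241/800 25319/7200 3763/1080
  33599/7200 12061/3000 20917/6000 49643/14400
  9983/2160 29219/7200 25469/7200 1859/540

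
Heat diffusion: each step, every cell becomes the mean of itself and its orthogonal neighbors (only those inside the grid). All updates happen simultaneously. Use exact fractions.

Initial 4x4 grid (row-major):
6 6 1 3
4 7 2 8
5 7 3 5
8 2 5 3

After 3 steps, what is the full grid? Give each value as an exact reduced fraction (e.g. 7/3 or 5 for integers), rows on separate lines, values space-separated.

After step 1:
  16/3 5 3 4
  11/2 26/5 21/5 9/2
  6 24/5 22/5 19/4
  5 11/2 13/4 13/3
After step 2:
  95/18 139/30 81/20 23/6
  661/120 247/50 213/50 349/80
  213/40 259/50 107/25 1079/240
  11/2 371/80 1049/240 37/9
After step 3:
  5551/1080 17011/3600 5033/1200 2939/720
  9473/1800 14713/3000 8757/2000 10171/2400
  3227/600 1949/400 1694/375 31049/7200
  1237/240 11813/2400 31319/7200 584/135

Answer: 5551/1080 17011/3600 5033/1200 2939/720
9473/1800 14713/3000 8757/2000 10171/2400
3227/600 1949/400 1694/375 31049/7200
1237/240 11813/2400 31319/7200 584/135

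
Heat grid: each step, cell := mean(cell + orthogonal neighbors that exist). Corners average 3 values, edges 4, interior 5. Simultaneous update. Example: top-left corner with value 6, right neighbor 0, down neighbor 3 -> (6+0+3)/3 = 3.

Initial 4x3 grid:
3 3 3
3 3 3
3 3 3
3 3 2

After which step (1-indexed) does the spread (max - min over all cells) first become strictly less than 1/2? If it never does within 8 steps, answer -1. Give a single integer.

Answer: 1

Derivation:
Step 1: max=3, min=8/3, spread=1/3
  -> spread < 1/2 first at step 1
Step 2: max=3, min=49/18, spread=5/18
Step 3: max=3, min=607/216, spread=41/216
Step 4: max=3, min=73543/25920, spread=4217/25920
Step 5: max=21521/7200, min=4456451/1555200, spread=38417/311040
Step 6: max=429403/144000, min=268735789/93312000, spread=1903471/18662400
Step 7: max=12844241/4320000, min=16195170911/5598720000, spread=18038617/223948800
Step 8: max=1153473241/388800000, min=974501417149/335923200000, spread=883978523/13436928000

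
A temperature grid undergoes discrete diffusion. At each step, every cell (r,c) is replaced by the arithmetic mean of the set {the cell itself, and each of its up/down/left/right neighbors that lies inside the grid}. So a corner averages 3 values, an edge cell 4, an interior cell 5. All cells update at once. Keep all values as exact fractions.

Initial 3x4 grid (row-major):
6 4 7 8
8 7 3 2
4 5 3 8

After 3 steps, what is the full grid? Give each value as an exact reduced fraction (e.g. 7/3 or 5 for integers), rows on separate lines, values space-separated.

Answer: 1411/240 141/25 4871/900 11359/2160
82181/14400 32539/6000 10113/2000 8089/1600
11899/2160 9277/1800 1099/225 10259/2160

Derivation:
After step 1:
  6 6 11/2 17/3
  25/4 27/5 22/5 21/4
  17/3 19/4 19/4 13/3
After step 2:
  73/12 229/40 647/120 197/36
  1399/240 134/25 253/50 393/80
  50/9 617/120 547/120 43/9
After step 3:
  1411/240 141/25 4871/900 11359/2160
  82181/14400 32539/6000 10113/2000 8089/1600
  11899/2160 9277/1800 1099/225 10259/2160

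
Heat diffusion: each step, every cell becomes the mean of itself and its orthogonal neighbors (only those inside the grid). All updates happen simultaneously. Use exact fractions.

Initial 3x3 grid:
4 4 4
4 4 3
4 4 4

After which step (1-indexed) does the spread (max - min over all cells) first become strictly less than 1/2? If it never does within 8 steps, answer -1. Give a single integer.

Answer: 1

Derivation:
Step 1: max=4, min=11/3, spread=1/3
  -> spread < 1/2 first at step 1
Step 2: max=4, min=893/240, spread=67/240
Step 3: max=793/200, min=8203/2160, spread=1807/10800
Step 4: max=21239/5400, min=3298037/864000, spread=33401/288000
Step 5: max=2116609/540000, min=29874067/7776000, spread=3025513/38880000
Step 6: max=112444051/28800000, min=11976673133/3110400000, spread=53531/995328
Step 7: max=30312883949/7776000000, min=720463074151/186624000000, spread=450953/11943936
Step 8: max=3631471389481/933120000000, min=43280856439397/11197440000000, spread=3799043/143327232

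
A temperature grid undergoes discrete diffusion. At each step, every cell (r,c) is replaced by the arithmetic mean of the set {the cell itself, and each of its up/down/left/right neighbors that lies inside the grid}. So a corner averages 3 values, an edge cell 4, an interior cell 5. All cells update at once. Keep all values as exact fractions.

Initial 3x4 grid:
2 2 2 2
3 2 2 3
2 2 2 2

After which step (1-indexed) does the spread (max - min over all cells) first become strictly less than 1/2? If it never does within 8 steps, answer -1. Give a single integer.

Step 1: max=7/3, min=2, spread=1/3
  -> spread < 1/2 first at step 1
Step 2: max=547/240, min=213/100, spread=179/1200
Step 3: max=4757/2160, min=1933/900, spread=589/10800
Step 4: max=1893307/864000, min=778853/360000, spread=120299/4320000
Step 5: max=113026913/51840000, min=7027723/3240000, spread=116669/10368000
Step 6: max=6772422067/3110400000, min=2814270893/1296000000, spread=90859619/15552000000
Step 7: max=405981719753/186624000000, min=168958028887/77760000000, spread=2412252121/933120000000
Step 8: max=24350505835627/11197440000000, min=10140049510133/4665600000000, spread=71935056539/55987200000000

Answer: 1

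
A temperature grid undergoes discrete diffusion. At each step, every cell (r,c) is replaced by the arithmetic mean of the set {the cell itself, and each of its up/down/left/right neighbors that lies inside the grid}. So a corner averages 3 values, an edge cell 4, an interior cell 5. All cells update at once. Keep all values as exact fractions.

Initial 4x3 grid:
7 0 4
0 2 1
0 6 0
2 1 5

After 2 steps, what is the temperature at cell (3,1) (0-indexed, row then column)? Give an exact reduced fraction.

Step 1: cell (3,1) = 7/2
Step 2: cell (3,1) = 83/40
Full grid after step 2:
  47/18 181/80 20/9
  503/240 217/100 493/240
  141/80 121/50 171/80
  13/6 83/40 17/6

Answer: 83/40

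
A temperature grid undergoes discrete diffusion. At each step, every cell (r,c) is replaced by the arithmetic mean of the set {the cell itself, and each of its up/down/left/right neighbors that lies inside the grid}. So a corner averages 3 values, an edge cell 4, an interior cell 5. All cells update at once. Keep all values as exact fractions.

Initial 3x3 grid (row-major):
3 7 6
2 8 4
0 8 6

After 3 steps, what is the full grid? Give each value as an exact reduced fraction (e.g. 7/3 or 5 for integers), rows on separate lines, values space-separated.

Answer: 3331/720 4721/900 1541/270
64261/14400 10319/2000 20609/3600
9563/2160 36593/7200 2023/360

Derivation:
After step 1:
  4 6 17/3
  13/4 29/5 6
  10/3 11/2 6
After step 2:
  53/12 161/30 53/9
  983/240 531/100 88/15
  145/36 619/120 35/6
After step 3:
  3331/720 4721/900 1541/270
  64261/14400 10319/2000 20609/3600
  9563/2160 36593/7200 2023/360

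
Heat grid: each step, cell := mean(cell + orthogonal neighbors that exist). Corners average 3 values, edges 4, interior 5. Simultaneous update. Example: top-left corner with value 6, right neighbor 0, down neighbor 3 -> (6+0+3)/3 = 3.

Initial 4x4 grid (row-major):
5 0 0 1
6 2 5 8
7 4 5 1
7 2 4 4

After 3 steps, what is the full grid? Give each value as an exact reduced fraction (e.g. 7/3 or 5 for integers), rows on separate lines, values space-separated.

After step 1:
  11/3 7/4 3/2 3
  5 17/5 4 15/4
  6 4 19/5 9/2
  16/3 17/4 15/4 3
After step 2:
  125/36 619/240 41/16 11/4
  271/60 363/100 329/100 61/16
  61/12 429/100 401/100 301/80
  187/36 13/3 37/10 15/4
After step 3:
  7609/2160 22039/7200 6709/2400 73/24
  1879/450 21967/6000 3461/1000 2723/800
  2147/450 1601/375 7621/2000 3067/800
  263/54 7883/1800 2369/600 299/80

Answer: 7609/2160 22039/7200 6709/2400 73/24
1879/450 21967/6000 3461/1000 2723/800
2147/450 1601/375 7621/2000 3067/800
263/54 7883/1800 2369/600 299/80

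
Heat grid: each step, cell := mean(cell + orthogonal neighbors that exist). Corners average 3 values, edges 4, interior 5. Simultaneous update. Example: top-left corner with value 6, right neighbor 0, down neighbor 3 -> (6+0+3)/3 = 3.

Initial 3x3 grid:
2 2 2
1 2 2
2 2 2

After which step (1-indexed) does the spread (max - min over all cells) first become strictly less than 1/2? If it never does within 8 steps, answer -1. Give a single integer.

Step 1: max=2, min=5/3, spread=1/3
  -> spread < 1/2 first at step 1
Step 2: max=2, min=413/240, spread=67/240
Step 3: max=393/200, min=3883/2160, spread=1807/10800
Step 4: max=10439/5400, min=1570037/864000, spread=33401/288000
Step 5: max=1036609/540000, min=14322067/7776000, spread=3025513/38880000
Step 6: max=54844051/28800000, min=5755873133/3110400000, spread=53531/995328
Step 7: max=14760883949/7776000000, min=347215074151/186624000000, spread=450953/11943936
Step 8: max=1765231389481/933120000000, min=20885976439397/11197440000000, spread=3799043/143327232

Answer: 1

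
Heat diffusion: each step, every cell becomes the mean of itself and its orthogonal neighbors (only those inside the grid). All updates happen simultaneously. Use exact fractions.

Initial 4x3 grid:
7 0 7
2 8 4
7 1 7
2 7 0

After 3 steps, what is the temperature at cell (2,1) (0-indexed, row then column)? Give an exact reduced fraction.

Answer: 473/100

Derivation:
Step 1: cell (2,1) = 6
Step 2: cell (2,1) = 7/2
Step 3: cell (2,1) = 473/100
Full grid after step 3:
  33/8 6929/1440 235/54
  143/30 1229/300 3547/720
  287/72 473/100 575/144
  959/216 121/32 235/54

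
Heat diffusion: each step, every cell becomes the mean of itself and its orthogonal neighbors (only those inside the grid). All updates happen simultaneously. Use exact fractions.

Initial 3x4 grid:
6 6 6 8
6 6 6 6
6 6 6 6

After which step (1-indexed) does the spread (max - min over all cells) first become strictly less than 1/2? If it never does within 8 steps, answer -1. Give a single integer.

Answer: 3

Derivation:
Step 1: max=20/3, min=6, spread=2/3
Step 2: max=59/9, min=6, spread=5/9
Step 3: max=689/108, min=6, spread=41/108
  -> spread < 1/2 first at step 3
Step 4: max=81977/12960, min=6, spread=4217/12960
Step 5: max=4874749/777600, min=21679/3600, spread=38417/155520
Step 6: max=291136211/46656000, min=434597/72000, spread=1903471/9331200
Step 7: max=17397149089/2799360000, min=13075759/2160000, spread=18038617/111974400
Step 8: max=1041037782851/167961600000, min=1179326759/194400000, spread=883978523/6718464000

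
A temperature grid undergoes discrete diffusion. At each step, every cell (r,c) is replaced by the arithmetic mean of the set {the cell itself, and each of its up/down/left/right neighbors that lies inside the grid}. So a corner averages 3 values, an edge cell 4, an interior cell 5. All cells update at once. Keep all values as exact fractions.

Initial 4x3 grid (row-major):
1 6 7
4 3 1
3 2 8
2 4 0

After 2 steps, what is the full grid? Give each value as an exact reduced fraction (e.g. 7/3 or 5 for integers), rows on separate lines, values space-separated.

After step 1:
  11/3 17/4 14/3
  11/4 16/5 19/4
  11/4 4 11/4
  3 2 4
After step 2:
  32/9 947/240 41/9
  371/120 379/100 461/120
  25/8 147/50 31/8
  31/12 13/4 35/12

Answer: 32/9 947/240 41/9
371/120 379/100 461/120
25/8 147/50 31/8
31/12 13/4 35/12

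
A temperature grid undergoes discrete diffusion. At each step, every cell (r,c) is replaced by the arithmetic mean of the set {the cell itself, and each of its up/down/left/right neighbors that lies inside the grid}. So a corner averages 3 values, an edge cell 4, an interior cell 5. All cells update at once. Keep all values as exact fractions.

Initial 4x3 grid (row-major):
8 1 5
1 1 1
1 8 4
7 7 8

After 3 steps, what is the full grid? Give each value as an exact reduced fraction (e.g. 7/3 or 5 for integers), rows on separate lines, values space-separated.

Answer: 6779/2160 44447/14400 6539/2160
12313/3600 20653/6000 6269/1800
5261/1200 13399/3000 1063/225
1847/360 40361/7200 6031/1080

Derivation:
After step 1:
  10/3 15/4 7/3
  11/4 12/5 11/4
  17/4 21/5 21/4
  5 15/2 19/3
After step 2:
  59/18 709/240 53/18
  191/60 317/100 191/60
  81/20 118/25 139/30
  67/12 691/120 229/36
After step 3:
  6779/2160 44447/14400 6539/2160
  12313/3600 20653/6000 6269/1800
  5261/1200 13399/3000 1063/225
  1847/360 40361/7200 6031/1080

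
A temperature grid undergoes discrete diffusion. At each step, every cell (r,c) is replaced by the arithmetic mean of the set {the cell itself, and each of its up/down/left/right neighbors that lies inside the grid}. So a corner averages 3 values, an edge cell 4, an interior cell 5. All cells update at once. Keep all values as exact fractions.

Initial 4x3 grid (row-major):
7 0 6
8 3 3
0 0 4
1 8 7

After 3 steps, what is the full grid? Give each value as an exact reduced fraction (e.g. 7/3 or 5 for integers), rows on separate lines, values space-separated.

After step 1:
  5 4 3
  9/2 14/5 4
  9/4 3 7/2
  3 4 19/3
After step 2:
  9/2 37/10 11/3
  291/80 183/50 133/40
  51/16 311/100 101/24
  37/12 49/12 83/18
After step 3:
  947/240 2329/600 1283/360
  2997/800 6973/2000 743/200
  7811/2400 21899/6000 13729/3600
  497/144 13399/3600 929/216

Answer: 947/240 2329/600 1283/360
2997/800 6973/2000 743/200
7811/2400 21899/6000 13729/3600
497/144 13399/3600 929/216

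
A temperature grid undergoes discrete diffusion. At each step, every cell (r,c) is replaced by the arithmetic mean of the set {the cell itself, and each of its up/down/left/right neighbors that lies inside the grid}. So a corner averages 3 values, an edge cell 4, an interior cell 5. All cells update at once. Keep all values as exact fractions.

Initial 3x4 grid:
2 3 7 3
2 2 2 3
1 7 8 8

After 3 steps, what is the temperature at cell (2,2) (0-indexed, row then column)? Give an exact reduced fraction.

Step 1: cell (2,2) = 25/4
Step 2: cell (2,2) = 1289/240
Step 3: cell (2,2) = 35171/7200
Full grid after step 3:
  377/135 23741/7200 27971/7200 9209/2160
  42647/14400 21553/6000 6577/1500 8389/1800
  3661/1080 29441/7200 35171/7200 11279/2160

Answer: 35171/7200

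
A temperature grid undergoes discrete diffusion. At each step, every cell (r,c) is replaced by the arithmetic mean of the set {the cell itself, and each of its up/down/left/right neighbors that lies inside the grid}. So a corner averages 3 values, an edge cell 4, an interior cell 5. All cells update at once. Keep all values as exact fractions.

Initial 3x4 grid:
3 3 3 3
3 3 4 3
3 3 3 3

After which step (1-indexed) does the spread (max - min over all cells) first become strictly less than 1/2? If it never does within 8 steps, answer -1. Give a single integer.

Answer: 1

Derivation:
Step 1: max=13/4, min=3, spread=1/4
  -> spread < 1/2 first at step 1
Step 2: max=323/100, min=3, spread=23/100
Step 3: max=15211/4800, min=1213/400, spread=131/960
Step 4: max=136151/43200, min=21991/7200, spread=841/8640
Step 5: max=54382051/17280000, min=4413373/1440000, spread=56863/691200
Step 6: max=488094341/155520000, min=39869543/12960000, spread=386393/6220800
Step 7: max=195017723131/62208000000, min=15972358813/5184000000, spread=26795339/497664000
Step 8: max=11681255714129/3732480000000, min=960206149667/311040000000, spread=254051069/5971968000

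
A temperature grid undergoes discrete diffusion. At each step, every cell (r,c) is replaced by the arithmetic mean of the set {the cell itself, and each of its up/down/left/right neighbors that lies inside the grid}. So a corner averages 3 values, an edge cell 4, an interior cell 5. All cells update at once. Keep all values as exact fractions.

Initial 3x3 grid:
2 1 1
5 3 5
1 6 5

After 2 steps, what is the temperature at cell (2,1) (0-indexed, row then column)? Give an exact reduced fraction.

Answer: 205/48

Derivation:
Step 1: cell (2,1) = 15/4
Step 2: cell (2,1) = 205/48
Full grid after step 2:
  43/18 43/16 91/36
  161/48 63/20 91/24
  7/2 205/48 151/36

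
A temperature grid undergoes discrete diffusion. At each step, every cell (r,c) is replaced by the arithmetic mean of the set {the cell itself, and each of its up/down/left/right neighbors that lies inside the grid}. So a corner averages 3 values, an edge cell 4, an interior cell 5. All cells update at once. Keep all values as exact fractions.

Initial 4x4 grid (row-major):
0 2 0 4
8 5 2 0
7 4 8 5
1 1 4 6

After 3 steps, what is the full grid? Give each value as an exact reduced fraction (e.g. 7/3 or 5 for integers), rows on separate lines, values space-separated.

After step 1:
  10/3 7/4 2 4/3
  5 21/5 3 11/4
  5 5 23/5 19/4
  3 5/2 19/4 5
After step 2:
  121/36 677/240 97/48 73/36
  263/60 379/100 331/100 71/24
  9/2 213/50 221/50 171/40
  7/2 61/16 337/80 29/6
After step 3:
  7607/2160 21587/7200 18323/7200 1009/432
  14431/3600 22277/6000 19799/6000 5657/1800
  4993/1200 8313/2000 8191/2000 2473/600
  63/16 3157/800 10367/2400 3197/720

Answer: 7607/2160 21587/7200 18323/7200 1009/432
14431/3600 22277/6000 19799/6000 5657/1800
4993/1200 8313/2000 8191/2000 2473/600
63/16 3157/800 10367/2400 3197/720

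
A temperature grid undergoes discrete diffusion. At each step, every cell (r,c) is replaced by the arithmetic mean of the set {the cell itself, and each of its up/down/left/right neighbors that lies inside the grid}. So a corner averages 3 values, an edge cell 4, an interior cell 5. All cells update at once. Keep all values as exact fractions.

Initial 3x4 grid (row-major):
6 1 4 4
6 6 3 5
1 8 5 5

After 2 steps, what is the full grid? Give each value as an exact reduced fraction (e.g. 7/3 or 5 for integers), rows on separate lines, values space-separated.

Answer: 40/9 983/240 971/240 139/36
1133/240 117/25 219/50 1091/240
59/12 401/80 397/80 29/6

Derivation:
After step 1:
  13/3 17/4 3 13/3
  19/4 24/5 23/5 17/4
  5 5 21/4 5
After step 2:
  40/9 983/240 971/240 139/36
  1133/240 117/25 219/50 1091/240
  59/12 401/80 397/80 29/6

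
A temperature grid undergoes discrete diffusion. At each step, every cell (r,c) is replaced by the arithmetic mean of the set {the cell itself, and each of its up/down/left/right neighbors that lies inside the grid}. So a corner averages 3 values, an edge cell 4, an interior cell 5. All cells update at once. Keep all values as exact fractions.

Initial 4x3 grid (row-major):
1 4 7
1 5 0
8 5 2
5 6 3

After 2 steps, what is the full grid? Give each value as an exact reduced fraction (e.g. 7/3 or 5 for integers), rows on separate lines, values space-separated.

After step 1:
  2 17/4 11/3
  15/4 3 7/2
  19/4 26/5 5/2
  19/3 19/4 11/3
After step 2:
  10/3 155/48 137/36
  27/8 197/50 19/6
  601/120 101/25 223/60
  95/18 399/80 131/36

Answer: 10/3 155/48 137/36
27/8 197/50 19/6
601/120 101/25 223/60
95/18 399/80 131/36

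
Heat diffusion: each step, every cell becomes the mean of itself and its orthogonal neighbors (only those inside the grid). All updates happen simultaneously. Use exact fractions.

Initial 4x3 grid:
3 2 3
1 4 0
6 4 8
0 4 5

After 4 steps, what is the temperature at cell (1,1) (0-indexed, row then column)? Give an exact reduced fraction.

Step 1: cell (1,1) = 11/5
Step 2: cell (1,1) = 353/100
Step 3: cell (1,1) = 17827/6000
Step 4: cell (1,1) = 592459/180000
Full grid after step 4:
  61693/21600 595873/216000 12169/4050
  214751/72000 592459/180000 11002/3375
  761153/216000 430181/120000 53533/13500
  466933/129600 128221/32000 528683/129600

Answer: 592459/180000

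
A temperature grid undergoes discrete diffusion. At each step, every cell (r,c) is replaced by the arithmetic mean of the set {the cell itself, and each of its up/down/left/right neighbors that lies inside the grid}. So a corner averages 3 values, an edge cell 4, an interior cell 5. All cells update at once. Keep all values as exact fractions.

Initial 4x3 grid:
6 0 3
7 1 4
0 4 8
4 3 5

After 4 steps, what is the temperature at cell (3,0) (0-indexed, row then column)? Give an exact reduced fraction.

Step 1: cell (3,0) = 7/3
Step 2: cell (3,0) = 121/36
Step 3: cell (3,0) = 7397/2160
Step 4: cell (3,0) = 235709/64800
Full grid after step 4:
  27013/8100 1444331/432000 108277/32400
  749333/216000 627049/180000 787583/216000
  759533/216000 340937/90000 856283/216000
  235709/64800 832903/216000 270359/64800

Answer: 235709/64800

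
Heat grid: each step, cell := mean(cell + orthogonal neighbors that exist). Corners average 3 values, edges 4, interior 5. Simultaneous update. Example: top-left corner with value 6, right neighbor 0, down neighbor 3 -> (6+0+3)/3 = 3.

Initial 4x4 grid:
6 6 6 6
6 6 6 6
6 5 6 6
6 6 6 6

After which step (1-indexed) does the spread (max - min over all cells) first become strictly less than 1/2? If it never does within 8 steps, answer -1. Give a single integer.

Answer: 1

Derivation:
Step 1: max=6, min=23/4, spread=1/4
  -> spread < 1/2 first at step 1
Step 2: max=6, min=289/50, spread=11/50
Step 3: max=6, min=14033/2400, spread=367/2400
Step 4: max=3587/600, min=63229/10800, spread=1337/10800
Step 5: max=107531/18000, min=1902331/324000, spread=33227/324000
Step 6: max=643951/108000, min=57105673/9720000, spread=849917/9720000
Step 7: max=9651467/1620000, min=1715885653/291600000, spread=21378407/291600000
Step 8: max=2892311657/486000000, min=51521537629/8748000000, spread=540072197/8748000000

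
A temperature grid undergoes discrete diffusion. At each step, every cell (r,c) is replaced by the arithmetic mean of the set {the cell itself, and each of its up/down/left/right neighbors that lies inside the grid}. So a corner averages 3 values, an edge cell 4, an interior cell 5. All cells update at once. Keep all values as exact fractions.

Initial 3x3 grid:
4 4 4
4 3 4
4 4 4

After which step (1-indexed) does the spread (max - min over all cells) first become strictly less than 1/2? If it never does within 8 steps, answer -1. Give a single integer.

Answer: 1

Derivation:
Step 1: max=4, min=15/4, spread=1/4
  -> spread < 1/2 first at step 1
Step 2: max=311/80, min=94/25, spread=51/400
Step 3: max=1393/360, min=18377/4800, spread=589/14400
Step 4: max=1110919/288000, min=115057/30000, spread=31859/1440000
Step 5: max=6935279/1800000, min=66428393/17280000, spread=751427/86400000
Step 6: max=3992136871/1036800000, min=415365313/108000000, spread=23149331/5184000000
Step 7: max=24945068111/6480000000, min=239349345737/62208000000, spread=616540643/311040000000
Step 8: max=14365987991239/3732480000000, min=1496087546017/388800000000, spread=17737747379/18662400000000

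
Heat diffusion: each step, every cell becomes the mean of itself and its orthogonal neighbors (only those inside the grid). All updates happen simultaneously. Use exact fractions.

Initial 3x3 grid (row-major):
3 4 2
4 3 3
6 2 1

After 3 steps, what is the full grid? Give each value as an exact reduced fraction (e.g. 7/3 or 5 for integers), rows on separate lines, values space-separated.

After step 1:
  11/3 3 3
  4 16/5 9/4
  4 3 2
After step 2:
  32/9 193/60 11/4
  223/60 309/100 209/80
  11/3 61/20 29/12
After step 3:
  472/135 11351/3600 2059/720
  6313/1800 18823/6000 13043/4800
  313/90 3667/1200 1939/720

Answer: 472/135 11351/3600 2059/720
6313/1800 18823/6000 13043/4800
313/90 3667/1200 1939/720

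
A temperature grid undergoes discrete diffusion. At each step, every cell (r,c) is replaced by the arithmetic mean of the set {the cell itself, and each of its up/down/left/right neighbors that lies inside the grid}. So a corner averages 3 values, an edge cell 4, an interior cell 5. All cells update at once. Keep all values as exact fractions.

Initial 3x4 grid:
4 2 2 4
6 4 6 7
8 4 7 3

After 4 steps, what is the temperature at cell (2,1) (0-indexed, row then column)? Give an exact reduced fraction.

Answer: 368089/72000

Derivation:
Step 1: cell (2,1) = 23/4
Step 2: cell (2,1) = 423/80
Step 3: cell (2,1) = 12727/2400
Step 4: cell (2,1) = 368089/72000
Full grid after step 4:
  96277/21600 51869/12000 473611/108000 144673/32400
  691823/144000 142991/30000 94119/20000 115403/24000
  18667/3600 368089/72000 1103347/216000 327271/64800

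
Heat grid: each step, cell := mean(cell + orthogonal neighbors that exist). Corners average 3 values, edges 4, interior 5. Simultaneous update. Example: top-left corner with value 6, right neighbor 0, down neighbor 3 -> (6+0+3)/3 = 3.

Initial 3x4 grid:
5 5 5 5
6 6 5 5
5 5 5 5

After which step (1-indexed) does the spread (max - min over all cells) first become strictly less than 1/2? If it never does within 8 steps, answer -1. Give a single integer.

Answer: 2

Derivation:
Step 1: max=11/2, min=5, spread=1/2
Step 2: max=647/120, min=5, spread=47/120
  -> spread < 1/2 first at step 2
Step 3: max=38581/7200, min=2017/400, spread=91/288
Step 4: max=2299199/432000, min=12173/2400, spread=108059/432000
Step 5: max=137463661/25920000, min=2442659/480000, spread=222403/1036800
Step 6: max=8216725799/1555200000, min=441360643/86400000, spread=10889369/62208000
Step 7: max=491704455541/93312000000, min=26552191537/5184000000, spread=110120063/746496000
Step 8: max=29430559516319/5598720000000, min=532365327161/103680000000, spread=5462654797/44789760000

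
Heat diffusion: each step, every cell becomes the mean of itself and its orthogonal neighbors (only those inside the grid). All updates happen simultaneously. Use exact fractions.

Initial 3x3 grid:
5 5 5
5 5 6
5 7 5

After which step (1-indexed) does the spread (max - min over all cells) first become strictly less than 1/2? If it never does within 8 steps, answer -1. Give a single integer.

Answer: 3

Derivation:
Step 1: max=6, min=5, spread=1
Step 2: max=683/120, min=5, spread=83/120
Step 3: max=4037/720, min=4657/900, spread=173/400
  -> spread < 1/2 first at step 3
Step 4: max=237439/43200, min=9361/1800, spread=511/1728
Step 5: max=14189933/2592000, min=126401/24000, spread=4309/20736
Step 6: max=844983751/155520000, min=17131237/3240000, spread=36295/248832
Step 7: max=50541170597/9331200000, min=4132135831/777600000, spread=305773/2985984
Step 8: max=3022674670159/559872000000, min=41422575497/7776000000, spread=2575951/35831808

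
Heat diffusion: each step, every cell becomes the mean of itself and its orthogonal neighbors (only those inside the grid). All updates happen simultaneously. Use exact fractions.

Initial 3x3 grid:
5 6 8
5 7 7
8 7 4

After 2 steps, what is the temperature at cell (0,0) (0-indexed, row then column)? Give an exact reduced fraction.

Answer: 217/36

Derivation:
Step 1: cell (0,0) = 16/3
Step 2: cell (0,0) = 217/36
Full grid after step 2:
  217/36 757/120 20/3
  493/80 643/100 259/40
  233/36 767/120 19/3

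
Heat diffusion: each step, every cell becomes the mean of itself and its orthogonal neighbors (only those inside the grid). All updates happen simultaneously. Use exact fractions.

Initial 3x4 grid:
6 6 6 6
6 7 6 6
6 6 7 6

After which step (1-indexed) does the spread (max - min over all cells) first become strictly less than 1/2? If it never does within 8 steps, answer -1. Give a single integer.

Answer: 2

Derivation:
Step 1: max=13/2, min=6, spread=1/2
Step 2: max=1529/240, min=6, spread=89/240
  -> spread < 1/2 first at step 2
Step 3: max=15107/2400, min=4889/800, spread=11/60
Step 4: max=1351547/216000, min=132217/21600, spread=29377/216000
Step 5: max=1684171/270000, min=3324517/540000, spread=1753/21600
Step 6: max=35827807/5760000, min=239618041/38880000, spread=71029/1244160
Step 7: max=24166716229/3888000000, min=14405823619/2332800000, spread=7359853/182250000
Step 8: max=128770144567/20736000000, min=288305335807/46656000000, spread=45679663/1492992000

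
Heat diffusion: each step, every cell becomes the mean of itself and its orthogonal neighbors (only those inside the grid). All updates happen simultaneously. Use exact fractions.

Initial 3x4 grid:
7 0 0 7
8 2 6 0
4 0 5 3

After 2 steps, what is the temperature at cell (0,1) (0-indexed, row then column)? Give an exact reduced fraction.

Step 1: cell (0,1) = 9/4
Step 2: cell (0,1) = 137/40
Full grid after step 2:
  25/6 137/40 313/120 115/36
  349/80 321/100 331/100 29/10
  4 269/80 691/240 61/18

Answer: 137/40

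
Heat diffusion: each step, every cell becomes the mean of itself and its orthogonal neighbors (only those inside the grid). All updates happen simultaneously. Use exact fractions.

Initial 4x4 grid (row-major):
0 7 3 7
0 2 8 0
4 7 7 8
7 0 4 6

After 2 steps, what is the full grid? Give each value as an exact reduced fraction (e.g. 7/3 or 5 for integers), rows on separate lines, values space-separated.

After step 1:
  7/3 3 25/4 10/3
  3/2 24/5 4 23/4
  9/2 4 34/5 21/4
  11/3 9/2 17/4 6
After step 2:
  41/18 983/240 199/48 46/9
  197/60 173/50 138/25 55/12
  41/12 123/25 243/50 119/20
  38/9 197/48 431/80 31/6

Answer: 41/18 983/240 199/48 46/9
197/60 173/50 138/25 55/12
41/12 123/25 243/50 119/20
38/9 197/48 431/80 31/6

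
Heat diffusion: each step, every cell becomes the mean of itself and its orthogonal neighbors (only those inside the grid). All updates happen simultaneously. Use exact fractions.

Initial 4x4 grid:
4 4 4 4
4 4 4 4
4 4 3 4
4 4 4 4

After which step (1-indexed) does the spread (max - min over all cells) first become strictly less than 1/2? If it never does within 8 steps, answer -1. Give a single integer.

Step 1: max=4, min=15/4, spread=1/4
  -> spread < 1/2 first at step 1
Step 2: max=4, min=189/50, spread=11/50
Step 3: max=4, min=9233/2400, spread=367/2400
Step 4: max=2387/600, min=41629/10800, spread=1337/10800
Step 5: max=71531/18000, min=1254331/324000, spread=33227/324000
Step 6: max=427951/108000, min=37665673/9720000, spread=849917/9720000
Step 7: max=6411467/1620000, min=1132685653/291600000, spread=21378407/291600000
Step 8: max=1920311657/486000000, min=34025537629/8748000000, spread=540072197/8748000000

Answer: 1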